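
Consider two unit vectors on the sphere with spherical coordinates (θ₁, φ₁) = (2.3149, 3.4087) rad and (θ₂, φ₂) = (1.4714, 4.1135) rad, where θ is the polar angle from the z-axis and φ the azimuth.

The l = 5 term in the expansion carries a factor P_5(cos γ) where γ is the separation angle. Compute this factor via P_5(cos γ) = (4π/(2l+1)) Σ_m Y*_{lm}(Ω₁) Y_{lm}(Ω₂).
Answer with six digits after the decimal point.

0.110838

Term-by-term m-sum for l=5 (normalisation 4π/11 = 1.142397):
  term(m=-5) = -0.04202 + 0.01690j   from Y*(Ω₁)=-0.02332 - 0.09727j, Y(Ω₂)=-0.06639 - 0.44790j
  term(m=-4) = 0.03944 + 0.01318j   from Y*(Ω₁)=-0.14022 - 0.25524j, Y(Ω₂)=-0.10486 + 0.09692j
  term(m=-3) = 0.06925 + 0.11458j   from Y*(Ω₁)=-0.29987 - 0.30957j, Y(Ω₂)=-0.30275 - 0.06957j
  term(m=-2) = 0.00606 - 0.03729j   from Y*(Ω₁)=-0.20120 - 0.11903j, Y(Ω₂)=0.05889 + 0.15049j
  term(m=-1) = -0.04958 + 0.04217j   from Y*(Ω₁)=0.22796 + 0.06238j, Y(Ω₂)=-0.15526 + 0.22748j
  term(m=+0) = 0.05072 + 0.00000j   from Y*(Ω₁)=0.30529 + 0.00000j, Y(Ω₂)=0.16615 + 0.00000j
  term(m=+1) = -0.04958 - 0.04217j   from Y*(Ω₁)=-0.22796 + 0.06238j, Y(Ω₂)=0.15526 + 0.22748j
  term(m=+2) = 0.00606 + 0.03729j   from Y*(Ω₁)=-0.20120 + 0.11903j, Y(Ω₂)=0.05889 - 0.15049j
  term(m=+3) = 0.06925 - 0.11458j   from Y*(Ω₁)=0.29987 - 0.30957j, Y(Ω₂)=0.30275 - 0.06957j
  term(m=+4) = 0.03944 - 0.01318j   from Y*(Ω₁)=-0.14022 + 0.25524j, Y(Ω₂)=-0.10486 - 0.09692j
  term(m=+5) = -0.04202 - 0.01690j   from Y*(Ω₁)=0.02332 - 0.09727j, Y(Ω₂)=0.06639 - 0.44790j
Σ over m = 0.09702 - 0.00000j; ×(4π/11) → 0.11084 - 0.00000j. Real part: 0.110838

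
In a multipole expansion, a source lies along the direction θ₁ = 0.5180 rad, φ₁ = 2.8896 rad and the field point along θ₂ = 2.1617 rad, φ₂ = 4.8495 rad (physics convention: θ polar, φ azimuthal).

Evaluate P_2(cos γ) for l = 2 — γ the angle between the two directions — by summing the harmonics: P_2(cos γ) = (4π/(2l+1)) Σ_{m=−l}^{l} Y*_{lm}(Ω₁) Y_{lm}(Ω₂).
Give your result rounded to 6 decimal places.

Addition theorem: P_2(cos γ) = (4π/5) Σ_m Y*_{lm}(Ω₁) Y_{lm}(Ω₂), m = −2…2:
  m=-2: (0.08293 - 0.04573j) × (-0.25643 + 0.07214j) = -0.01797 + 0.01771j  (running Σ = -0.01797 + 0.01771j)
  m=-1: (-0.32184 + 0.08286j) × (-0.04885 - 0.35406j) = 0.04506 + 0.10990j  (running Σ = 0.02710 + 0.12761j)
  m=0: (0.39881 + 0.00000j) × (-0.02172 + 0.00000j) = -0.00866 + 0.00000j  (running Σ = 0.01843 + 0.12761j)
  m=1: (0.32184 + 0.08286j) × (0.04885 - 0.35406j) = 0.04506 - 0.10990j  (running Σ = 0.06349 + 0.01771j)
  m=2: (0.08293 + 0.04573j) × (-0.25643 - 0.07214j) = -0.01797 - 0.01771j  (running Σ = 0.04553 - 0.00000j)
Σ over m = 0.04553 - 0.00000j; ×(4π/5) → 0.11442 - 0.00000j. Real part: 0.114423

0.114423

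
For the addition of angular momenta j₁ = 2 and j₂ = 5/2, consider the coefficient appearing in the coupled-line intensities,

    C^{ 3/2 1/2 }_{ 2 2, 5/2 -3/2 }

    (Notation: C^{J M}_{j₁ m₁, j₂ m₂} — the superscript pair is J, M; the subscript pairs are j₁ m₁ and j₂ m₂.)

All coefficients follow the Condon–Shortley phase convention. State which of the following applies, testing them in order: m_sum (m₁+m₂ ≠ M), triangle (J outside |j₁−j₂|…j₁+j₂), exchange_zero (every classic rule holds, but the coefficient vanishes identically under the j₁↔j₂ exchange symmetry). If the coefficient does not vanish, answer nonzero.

m-sum: m₁+m₂ = 2+(-3/2) = 1/2, M = 1/2  ✓
triangle: |j₁−j₂| = 1/2 ≤ J = 3/2 ≤ j₁+j₂ = 9/2  ✓
exchange: j₁≠j₂ or m₁≠m₂ — the exchange symmetry imposes no constraint here
value check: CG = +√(32/105) = +0.552052 ≠ 0

nonzero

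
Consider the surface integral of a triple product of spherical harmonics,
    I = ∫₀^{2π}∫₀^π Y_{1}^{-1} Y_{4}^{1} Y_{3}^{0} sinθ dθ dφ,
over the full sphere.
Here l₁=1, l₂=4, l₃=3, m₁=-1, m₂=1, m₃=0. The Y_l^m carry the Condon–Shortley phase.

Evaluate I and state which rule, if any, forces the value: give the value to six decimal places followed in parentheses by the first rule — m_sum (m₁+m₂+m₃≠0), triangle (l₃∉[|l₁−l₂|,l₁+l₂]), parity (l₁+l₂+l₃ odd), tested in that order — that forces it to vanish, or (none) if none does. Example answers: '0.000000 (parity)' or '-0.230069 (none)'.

Checks pass: Σm=0; 8 even; l₃=3∈[3,5].
(2·1+1)(2·4+1)(2·3+1) = 189
Δ: 2! 0! 6! / 9! → 1/252
sum: t=1:−1/36 = -1/36
3j²(1 4 3; 0 0 0) = Δ·Π!·Σ² = 4/63  (sign +1)
sum: t=2:+1/72 = 1/72
3j²(1 4 3; -1 1 0) = Δ·Π!·Σ² = 5/126  (sign -1)
combine: 4πI² = 189·4/63·5/126 = 10/21
take √, sign -1: I = -0.19466390
No selection rule forces the value: the integral is nonzero (none).

-0.194664 (none)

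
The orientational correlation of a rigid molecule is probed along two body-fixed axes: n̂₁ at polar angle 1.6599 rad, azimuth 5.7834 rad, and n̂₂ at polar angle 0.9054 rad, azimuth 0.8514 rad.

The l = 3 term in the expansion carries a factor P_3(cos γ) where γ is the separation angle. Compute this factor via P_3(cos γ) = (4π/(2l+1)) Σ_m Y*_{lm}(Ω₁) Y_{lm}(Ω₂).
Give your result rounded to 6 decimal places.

-0.169761

Summing Y*_{l m}(θ₁,φ₁)·Y_{l m}(θ₂,φ₂) over m ∈ [−3, 3]; prefactor 4π/(2·3+1) = 1.795196:
  m=-3: Y*=0.02943 - 0.41123j  Y=-0.16907 - 0.11257j  product -0.05127 + 0.06621j
  m=-2: Y*=-0.04878 + 0.07590j  Y=-0.05139 - 0.38706j  product 0.03188 + 0.01498j
  m=-1: Y*=-0.27134 + 0.14816j  Y=0.15173 - 0.17321j  product -0.01551 + 0.06948j
  m=+0: Y*=0.09831 + 0.00000j  Y=-0.25211 + 0.00000j  product -0.02478 + 0.00000j
  m=+1: Y*=0.27134 + 0.14816j  Y=-0.15173 - 0.17321j  product -0.01551 - 0.06948j
  m=+2: Y*=-0.04878 - 0.07590j  Y=-0.05139 + 0.38706j  product 0.03188 - 0.01498j
  m=+3: Y*=-0.02943 - 0.41123j  Y=0.16907 - 0.11257j  product -0.05127 - 0.06621j
Total Σ_m = -0.09456 + 0.00000j. Multiply by 1.795196: -0.16976 + 0.00000j. P_3(cos γ) = -0.169761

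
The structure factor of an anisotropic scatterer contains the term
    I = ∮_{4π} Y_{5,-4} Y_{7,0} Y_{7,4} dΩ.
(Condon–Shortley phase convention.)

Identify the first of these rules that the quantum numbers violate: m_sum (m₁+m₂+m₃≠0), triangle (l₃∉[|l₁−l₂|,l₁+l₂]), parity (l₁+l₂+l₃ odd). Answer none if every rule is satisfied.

parity

Σmᵢ = 0  ✓
l₃∈[|l₁−l₂|,l₁+l₂]=[2,12], have l₃=7  ✓
Σlᵢ = 19 ⇒ odd  ✗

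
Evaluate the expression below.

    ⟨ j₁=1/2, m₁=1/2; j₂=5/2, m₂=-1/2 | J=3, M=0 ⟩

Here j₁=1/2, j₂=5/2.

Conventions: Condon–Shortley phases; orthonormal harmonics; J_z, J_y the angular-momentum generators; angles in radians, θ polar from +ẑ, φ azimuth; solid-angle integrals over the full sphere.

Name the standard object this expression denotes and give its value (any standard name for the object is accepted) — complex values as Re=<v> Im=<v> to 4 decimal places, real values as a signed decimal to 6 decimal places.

This is a Clebsch–Gordan (vector-coupling) coefficient.
triangle: 0!×1!×5!/7! = 120/5040
(j±m)!: 1!×0!×2!×3!×3!×3! = 432
prefactor² = (2J+1)×Δ×N² = 72
  k=0: +1/(0!×0!×0!×2!×1!×3!) = 1/12
Σ = 1/12  ⇒  CG² = 72×(1/12)² = 1/2
CG = +√(1/2) = +0.707107

Clebsch–Gordan coefficient, +√(1/2) ≈ +0.707107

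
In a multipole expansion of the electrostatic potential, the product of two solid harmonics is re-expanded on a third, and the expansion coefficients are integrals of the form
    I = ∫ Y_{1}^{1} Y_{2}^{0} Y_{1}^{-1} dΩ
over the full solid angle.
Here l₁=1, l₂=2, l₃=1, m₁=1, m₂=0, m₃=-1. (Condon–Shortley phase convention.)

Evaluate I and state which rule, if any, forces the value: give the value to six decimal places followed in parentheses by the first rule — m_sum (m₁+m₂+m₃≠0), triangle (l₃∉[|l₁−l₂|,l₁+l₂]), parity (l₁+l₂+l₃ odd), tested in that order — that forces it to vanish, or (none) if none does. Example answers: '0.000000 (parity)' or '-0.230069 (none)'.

0.126157 (none)

m-sum 0 ✓  L=4 even ✓  1≤1≤3 ✓
Π(2lᵢ+1) = 3×5×3 = 45
triangle coeff Δ(1,2,1) = 1/30
Σ_t [1,1]: t=1:−1/1 = -1/1
(3j)²=2/15 [(1 2 1; 0 0 0)], sign=+1
Σ_t [0,0]: t=0:+1/4 = 1/4
(3j)²=1/30 [(1 2 1; 1 0 -1)], sign=+1
⇒ 4πI² = 1/5
I = (+1)√(1/5/(4π)) = 0.12615663
No selection rule forces the value: the integral is nonzero (none).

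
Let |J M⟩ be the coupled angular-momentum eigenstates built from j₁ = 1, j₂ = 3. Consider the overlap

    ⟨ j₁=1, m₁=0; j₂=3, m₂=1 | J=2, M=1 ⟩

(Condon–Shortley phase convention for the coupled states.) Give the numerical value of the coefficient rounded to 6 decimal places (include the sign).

triangle: 2!·0!·4!/7! = 48/5040
(j±m)!: 1!·1!·4!·2!·3!·1! = 288
prefactor² = (2J+1)·Δ·N² = 96/7
  k=1: −1/(1!·1!·0!·3!·0!·1!) = -1/6
Σ = -1/6  ⇒  CG² = 96/7·(-1/6)² = 8/21
CG = −√(8/21) = -0.617213

-0.617213  (= −√(8/21))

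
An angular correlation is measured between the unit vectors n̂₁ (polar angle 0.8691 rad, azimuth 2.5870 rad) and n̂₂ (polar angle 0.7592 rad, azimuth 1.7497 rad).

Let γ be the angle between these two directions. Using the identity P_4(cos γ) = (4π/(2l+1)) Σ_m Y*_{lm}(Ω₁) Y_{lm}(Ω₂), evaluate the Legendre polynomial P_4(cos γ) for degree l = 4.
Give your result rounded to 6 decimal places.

-0.167762

Addition theorem: P_4(cos γ) = (4π/9) Σ_m Y*_{lm}(Ω₁) Y_{lm}(Ω₂), m = −4…4:
  term(m=-4) = -0.01464 - 0.00308j   from Y*(Ω₁)=-0.09083 - 0.12009j, Y(Ω₂)=0.07498 - 0.06518j
  term(m=-3) = -0.08615 + 0.06277j   from Y*(Ω₁)=0.03342 + 0.35840j, Y(Ω₂)=0.15141 + 0.25449j
  term(m=-2) = -0.01648 + 0.15822j   from Y*(Ω₁)=0.16659 - 0.33488j, Y(Ω₂)=-0.39837 + 0.14895j
  term(m=-1) = -0.00210 - 0.00233j   from Y*(Ω₁)=0.01649 - 0.01022j, Y(Ω₂)=-0.02872 - 0.15883j
  term(m=+0) = 0.11858 + 0.00000j   from Y*(Ω₁)=-0.36217 + 0.00000j, Y(Ω₂)=-0.32741 + 0.00000j
  term(m=+1) = -0.00210 + 0.00233j   from Y*(Ω₁)=-0.01649 - 0.01022j, Y(Ω₂)=0.02872 - 0.15883j
  term(m=+2) = -0.01648 - 0.15822j   from Y*(Ω₁)=0.16659 + 0.33488j, Y(Ω₂)=-0.39837 - 0.14895j
  term(m=+3) = -0.08615 - 0.06277j   from Y*(Ω₁)=-0.03342 + 0.35840j, Y(Ω₂)=-0.15141 + 0.25449j
  term(m=+4) = -0.01464 + 0.00308j   from Y*(Ω₁)=-0.09083 + 0.12009j, Y(Ω₂)=0.07498 + 0.06518j
Accumulated sum -0.12015 + 0.00000j; after 4π/(2l+1) scaling, -0.16776 + 0.00000j ⇒ P_4 = -0.167762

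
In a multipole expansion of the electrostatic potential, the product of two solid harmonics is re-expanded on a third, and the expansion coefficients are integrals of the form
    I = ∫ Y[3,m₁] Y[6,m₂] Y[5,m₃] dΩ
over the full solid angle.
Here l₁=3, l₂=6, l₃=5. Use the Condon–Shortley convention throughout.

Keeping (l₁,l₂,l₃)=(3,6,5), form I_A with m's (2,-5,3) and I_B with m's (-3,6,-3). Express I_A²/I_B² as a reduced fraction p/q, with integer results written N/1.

2/1

l's match ⇒ only the (l;m) 3-j factors differ between A and B.
A: triangle coeff Δ(3,6,5) = 1/675675; Σ_t [0,1]: t=0:+1/120960 t=1:−1/483840 = 1/161280; (3j)²=2/91 [(3 6 5; 2 -5 3)], sign=+1
B: triangle coeff Δ(3,6,5) = 1/675675; Σ_t [4,4]: t=4:+1/1935360 = 1/1935360; (3j)²=1/91 [(3 6 5; -3 6 -3)], sign=+1
I_A²/I_B² = (2/91)/(1/91) = 2/1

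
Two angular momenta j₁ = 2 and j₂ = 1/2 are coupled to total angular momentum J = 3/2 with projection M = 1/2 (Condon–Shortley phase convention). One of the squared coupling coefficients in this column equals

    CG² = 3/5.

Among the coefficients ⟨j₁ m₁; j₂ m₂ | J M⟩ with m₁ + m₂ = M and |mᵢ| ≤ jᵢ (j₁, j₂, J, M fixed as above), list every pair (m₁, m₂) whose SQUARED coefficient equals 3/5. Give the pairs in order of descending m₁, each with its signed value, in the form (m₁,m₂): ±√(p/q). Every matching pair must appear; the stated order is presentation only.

Admissible pairs with m₁+m₂ = M = 1/2: (0,1/2), (1,-1/2)
  (m₁,m₂)=(1,-1/2): CG² = 3/5, CG = +√(3/5)   ← matches the target
  (m₁,m₂)=(0,1/2): CG² = 2/5, CG = −√(2/5)
Pairs with CG² = 3/5: (1,-1/2): +√(3/5)

(1,-1/2): +√(3/5)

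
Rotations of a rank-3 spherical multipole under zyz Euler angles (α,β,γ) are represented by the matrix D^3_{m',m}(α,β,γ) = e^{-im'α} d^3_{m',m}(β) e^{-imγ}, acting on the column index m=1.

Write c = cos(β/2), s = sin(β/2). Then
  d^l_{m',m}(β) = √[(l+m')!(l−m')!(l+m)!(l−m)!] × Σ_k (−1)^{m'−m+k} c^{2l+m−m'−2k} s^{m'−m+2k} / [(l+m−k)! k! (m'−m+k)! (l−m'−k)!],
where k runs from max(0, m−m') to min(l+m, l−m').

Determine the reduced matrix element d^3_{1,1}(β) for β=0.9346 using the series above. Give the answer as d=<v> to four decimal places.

d=-0.3281

d^3_{1,1}(β=0.9346) via the finite sum:
With c≡cos(β/2)=0.892788 and s≡sin(β/2)=0.450477, N=[24·2·24·2]^{1/2}=48.000000
The bounds max(0,m−m')=0 and min(l+m,l−m')=2 give 3 terms
  k=0: (−1)^0·48.0000/(48)·0.8928^6·0.4505^0 = +0.506395
  k=1: (−1)^1·48.0000/(6)·0.8928^4·0.4505^2 = -1.031405
  k=2: (−1)^2·48.0000/(8)·0.8928^2·0.4505^4 = +0.196943
d^3_{1,1}(0.9346) = +0.506395 -1.031405 +0.196943 = -0.328067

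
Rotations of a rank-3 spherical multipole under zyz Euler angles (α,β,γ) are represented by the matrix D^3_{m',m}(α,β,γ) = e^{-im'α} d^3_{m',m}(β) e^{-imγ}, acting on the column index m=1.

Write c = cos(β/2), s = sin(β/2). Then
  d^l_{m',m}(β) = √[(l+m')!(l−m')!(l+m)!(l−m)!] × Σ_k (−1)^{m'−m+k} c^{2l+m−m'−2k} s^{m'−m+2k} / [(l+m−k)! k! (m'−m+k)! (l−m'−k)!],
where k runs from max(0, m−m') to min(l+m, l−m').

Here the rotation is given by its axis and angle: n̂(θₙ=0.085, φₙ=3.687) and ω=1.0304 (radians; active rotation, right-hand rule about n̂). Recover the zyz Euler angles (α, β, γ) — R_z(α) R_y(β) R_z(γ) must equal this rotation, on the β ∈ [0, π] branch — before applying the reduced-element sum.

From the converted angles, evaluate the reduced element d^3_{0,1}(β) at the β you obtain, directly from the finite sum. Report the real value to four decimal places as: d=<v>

d=0.1435

Axis–angle → zyz. n̂ = (sinθₙcosφₙ, sinθₙsinφₙ, cosθₙ) = (-0.072580, -0.044042, +0.996390), ω = 1.0304.
R = I cosω + sinω [n̂]ₓ + (1−cosω) n̂n̂ᵀ gives
  R = [+0.517034, -0.852857, -0.072879; +0.855961, +0.515418, +0.040932; +0.002654, -0.083544, +0.996501]
β = atan2(√(R₁₃²+R₂₃²), R₃₃) = 0.083684; α = atan2(R₂₃, R₁₃) mod 2π = 2.629854; γ = atan2(R₃₂, −R₃₁) mod 2π = 4.680632
d^3_{0,1}(β=0.0837) via the finite sum:
With c≡cos(β/2)=0.999125 and s≡sin(β/2)=0.041830, N=[6·6·24·2]^{1/2}=41.569219
k: max(0,(1)−(0))=1 … min(3+(1),3−(0))=3
  k=1: (−1)^0·41.5692/(12)·0.9991^5·0.0418^1 = +0.144270
  k=2: (−1)^1·41.5692/(4)·0.9991^3·0.0418^3 = -0.000759
  k=3: (−1)^2·41.5692/(12)·0.9991^1·0.0418^5 = +0.000000
d^3_{0,1}(0.0837) = +0.144270 -0.000759 +0.000000 = +0.143512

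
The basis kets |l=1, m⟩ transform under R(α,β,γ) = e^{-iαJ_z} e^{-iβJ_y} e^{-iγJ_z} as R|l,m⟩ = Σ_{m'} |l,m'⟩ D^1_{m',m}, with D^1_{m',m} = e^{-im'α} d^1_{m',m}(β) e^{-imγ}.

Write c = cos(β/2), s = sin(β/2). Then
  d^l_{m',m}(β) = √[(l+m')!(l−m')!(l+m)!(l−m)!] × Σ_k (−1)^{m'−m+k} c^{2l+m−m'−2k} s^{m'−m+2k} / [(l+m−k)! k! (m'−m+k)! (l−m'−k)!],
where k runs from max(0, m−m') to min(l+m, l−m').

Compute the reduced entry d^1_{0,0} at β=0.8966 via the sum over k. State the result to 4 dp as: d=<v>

d=0.6243

d^1_{0,0}(β=0.8966) via the finite sum:
Half-angle: c=0.901185, s=0.433434. N=√(1·1·1·1)=1.000000
k∈{0,1} keeps every argument non-negative
  k=0: (−1)^0·1.0000/(1)·0.9012^2·0.4334^0 = +0.812135
  k=1: (−1)^1·1.0000/(1)·0.9012^0·0.4334^2 = -0.187865
d^1_{0,0}(0.8966) = +0.812135 -0.187865 = +0.624270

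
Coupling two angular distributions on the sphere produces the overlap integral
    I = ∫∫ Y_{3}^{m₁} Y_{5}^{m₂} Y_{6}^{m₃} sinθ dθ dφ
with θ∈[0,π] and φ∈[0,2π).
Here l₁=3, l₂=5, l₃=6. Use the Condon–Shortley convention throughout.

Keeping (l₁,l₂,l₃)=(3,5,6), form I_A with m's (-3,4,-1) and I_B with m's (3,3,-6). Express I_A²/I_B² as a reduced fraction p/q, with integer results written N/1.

l's match ⇒ only the (l;m) 3-j factors differ between A and B.
A: triangle coeff Δ(3,5,6) = 1/675675; Σ_t [2,2]: t=2:+1/241920 = 1/241920; (3j)²=4/1001 [(3 5 6; -3 4 -1)], sign=-1
B: triangle coeff Δ(3,5,6) = 1/675675; Σ_t [0,0]: t=0:+1/1935360 = 1/1935360; (3j)²=1/91 [(3 5 6; 3 3 -6)], sign=+1
I_A²/I_B² = (4/1001)/(1/91) = 4/11

4/11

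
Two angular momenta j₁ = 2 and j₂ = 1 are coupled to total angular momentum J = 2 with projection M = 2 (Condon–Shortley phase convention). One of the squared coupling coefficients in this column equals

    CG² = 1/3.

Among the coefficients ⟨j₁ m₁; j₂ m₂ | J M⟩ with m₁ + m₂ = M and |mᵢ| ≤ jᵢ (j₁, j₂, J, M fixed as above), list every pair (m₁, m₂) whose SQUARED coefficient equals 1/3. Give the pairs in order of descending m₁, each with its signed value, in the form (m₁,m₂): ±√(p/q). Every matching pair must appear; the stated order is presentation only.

Admissible pairs with m₁+m₂ = M = 2: (1,1), (2,0)
  (m₁,m₂)=(2,0): CG² = 2/3, CG = +√(2/3)
  (m₁,m₂)=(1,1): CG² = 1/3, CG = −√(1/3)   ← matches the target
Pairs with CG² = 1/3: (1,1): −√(1/3)

(1,1): −√(1/3)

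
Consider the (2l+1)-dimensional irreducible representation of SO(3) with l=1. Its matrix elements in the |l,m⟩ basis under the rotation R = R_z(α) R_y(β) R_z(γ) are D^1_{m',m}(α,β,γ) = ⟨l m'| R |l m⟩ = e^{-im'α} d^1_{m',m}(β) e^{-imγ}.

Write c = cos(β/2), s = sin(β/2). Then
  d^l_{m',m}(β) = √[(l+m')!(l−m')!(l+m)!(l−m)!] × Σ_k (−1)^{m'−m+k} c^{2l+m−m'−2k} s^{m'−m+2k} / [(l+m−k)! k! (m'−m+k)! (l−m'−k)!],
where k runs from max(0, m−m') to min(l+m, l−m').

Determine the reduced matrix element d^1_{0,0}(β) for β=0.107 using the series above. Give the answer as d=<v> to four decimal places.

d=0.9943

d^1_{0,0}(β=0.1070) via the finite sum:
With c≡cos(β/2)=0.998569 and s≡sin(β/2)=0.053474, N=[1·1·1·1]^{1/2}=1.000000
k∈{0,1} keeps every argument non-negative
  k=0: (−1)^0·1.0000/(1)·0.9986^2·0.0535^0 = +0.997140
  k=1: (−1)^1·1.0000/(1)·0.9986^0·0.0535^2 = -0.002860
d^1_{0,0}(0.1070) = +0.997140 -0.002860 = +0.994281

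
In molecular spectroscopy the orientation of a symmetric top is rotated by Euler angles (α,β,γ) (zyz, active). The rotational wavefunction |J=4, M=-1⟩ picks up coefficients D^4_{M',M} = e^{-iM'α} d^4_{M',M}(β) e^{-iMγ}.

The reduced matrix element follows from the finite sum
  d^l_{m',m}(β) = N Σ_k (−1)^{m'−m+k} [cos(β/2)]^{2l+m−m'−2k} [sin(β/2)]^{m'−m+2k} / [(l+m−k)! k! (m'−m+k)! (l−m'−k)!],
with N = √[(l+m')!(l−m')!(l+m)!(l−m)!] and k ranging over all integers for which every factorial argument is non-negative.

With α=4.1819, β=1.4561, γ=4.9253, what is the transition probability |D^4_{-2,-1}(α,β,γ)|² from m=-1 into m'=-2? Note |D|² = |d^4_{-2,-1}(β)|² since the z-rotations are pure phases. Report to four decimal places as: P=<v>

Split into d^4_{-2,-1}(β=1.4561) × two z-phases.
c=cos(1.456100/2)=0.746473, s=sin(1.456100/2)=0.665415; N=√[2·720·6·120]=1018.233765
k∈{1,2,3} keeps every argument non-negative
  k=1: (−1)^0·1018.2338/(240)·0.7465^7·0.6654^1 = +0.364611
  k=2: (−1)^1·1018.2338/(48)·0.7465^5·0.6654^3 = -1.448626
  k=3: (−1)^2·1018.2338/(72)·0.7465^3·0.6654^5 = +0.767400
d^4_{-2,-1}(1.4561) = +0.364611 -1.448626 +0.767400 = -0.316615
|D^4_{-2,-1}|² = |d^4_{-2,-1}(β)|² = (-0.316615)² = 0.100245 (the z-rotation phases have unit modulus)

P=0.1002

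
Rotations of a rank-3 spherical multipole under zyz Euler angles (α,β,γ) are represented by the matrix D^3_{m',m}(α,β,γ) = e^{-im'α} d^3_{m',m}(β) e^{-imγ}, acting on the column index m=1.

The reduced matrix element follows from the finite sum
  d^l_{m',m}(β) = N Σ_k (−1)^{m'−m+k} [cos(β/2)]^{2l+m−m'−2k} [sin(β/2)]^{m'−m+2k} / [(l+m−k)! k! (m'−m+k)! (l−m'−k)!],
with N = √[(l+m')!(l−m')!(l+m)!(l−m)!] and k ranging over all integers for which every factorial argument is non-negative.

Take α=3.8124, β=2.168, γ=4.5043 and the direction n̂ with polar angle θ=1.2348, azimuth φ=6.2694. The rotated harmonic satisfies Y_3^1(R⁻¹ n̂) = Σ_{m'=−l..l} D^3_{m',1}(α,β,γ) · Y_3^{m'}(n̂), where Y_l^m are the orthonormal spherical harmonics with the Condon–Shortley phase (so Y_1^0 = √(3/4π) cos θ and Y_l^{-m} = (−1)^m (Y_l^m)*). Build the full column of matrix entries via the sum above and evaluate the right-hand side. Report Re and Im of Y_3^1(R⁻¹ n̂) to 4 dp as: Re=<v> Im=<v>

Need the full column D^3_{m',1} for m'=−3..3 at α=3.8124, β=2.1680, γ=4.5043.
cos(β/2)=0.467797, sin(β/2)=0.883836
d^3_{-3,1}: single k=4 term ⇒ +0.517186;  D = +0.411813+0.312877i
d^3_{-2,1}: k∈[3..4] ⇒ +0.447010 -0.797840 = -0.350830;  D = +0.350752-0.007399i
d^3_{-1,1}: k∈[2..4] ⇒ +0.224452 -1.068295 +0.476684 = -0.367159;  D = -0.282726+0.234248i
d^3_{0,1}: k∈[1..3] ⇒ +0.068588 -0.734512 +0.873990 = +0.208066;  D = -0.042985+0.203578i
d^3_{1,1}: k∈[0..2] ⇒ +0.010480 -0.299269 +0.801221 = +0.512432;  D = -0.228740-0.458546i
d^3_{2,1}: k∈[0..1] ⇒ -0.062612 +0.447010 = +0.384398;  D = +0.348230+0.162780i
d^3_{3,1}: single k=0 term ⇒ +0.144883;  D = -0.140950+0.033529i
Y_3^{m'}(θ=1.2348,φ=6.2694) and Σ D·Y over m':
  (+0.4118+0.3129i)·(+0.3508+0.0145i)  (+0.3508-0.0074i)·(+0.3002+0.0083i)  (-0.2827+0.2342i)·(-0.1393-0.0019i)  (-0.0430+0.2036i)·(-0.3022+0.0000i)  (-0.2287-0.4585i)·(+0.1393-0.0019i)  (+0.3482+0.1628i)·(+0.3002-0.0083i)  (-0.1410+0.0335i)·(-0.3508+0.0145i)
Y_3^1(R⁻¹ n̂) = +0.420199-0.008436i

Re=0.4202 Im=-0.0084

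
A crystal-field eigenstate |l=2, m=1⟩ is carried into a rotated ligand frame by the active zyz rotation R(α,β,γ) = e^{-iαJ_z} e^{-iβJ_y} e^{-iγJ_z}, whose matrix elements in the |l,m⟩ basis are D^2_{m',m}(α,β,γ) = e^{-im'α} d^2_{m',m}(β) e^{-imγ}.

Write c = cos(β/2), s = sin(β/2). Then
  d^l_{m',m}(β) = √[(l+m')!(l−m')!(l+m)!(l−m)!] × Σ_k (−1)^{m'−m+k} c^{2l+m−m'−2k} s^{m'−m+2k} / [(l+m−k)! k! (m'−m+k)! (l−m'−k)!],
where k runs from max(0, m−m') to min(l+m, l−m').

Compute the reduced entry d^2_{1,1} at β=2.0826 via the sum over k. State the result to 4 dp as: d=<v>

d^2_{1,1}(β=2.0826) via the finite sum:
c=cos(2.082600/2)=0.505099, s=sin(2.082600/2)=0.863062; N=√[6·1·6·1]=6.000000
k: max(0,(1)−(1))=0 … min(2+(1),2−(1))=1
  k=0: (−1)^0·6.0000/(6)·0.5051^4·0.8631^0 = +0.065089
  k=1: (−1)^1·6.0000/(2)·0.5051^2·0.8631^2 = -0.570108
d^2_{1,1}(2.0826) = +0.065089 -0.570108 = -0.505020

d=-0.5050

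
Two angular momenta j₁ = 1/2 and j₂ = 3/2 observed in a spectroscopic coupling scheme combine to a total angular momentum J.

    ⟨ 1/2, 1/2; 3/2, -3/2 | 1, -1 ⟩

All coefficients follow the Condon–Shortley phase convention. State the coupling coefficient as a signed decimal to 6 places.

√[3·1!0!2!/4! · 1!0!0!3!0!2!] = √(3)
  +(−1)^0/∏(0,1,0,0,0,2)! = 1/2  (running 1/2)
⟨..|..⟩ = √(3)·(1/2) = +0.866025

+0.866025  (= +√(3/4))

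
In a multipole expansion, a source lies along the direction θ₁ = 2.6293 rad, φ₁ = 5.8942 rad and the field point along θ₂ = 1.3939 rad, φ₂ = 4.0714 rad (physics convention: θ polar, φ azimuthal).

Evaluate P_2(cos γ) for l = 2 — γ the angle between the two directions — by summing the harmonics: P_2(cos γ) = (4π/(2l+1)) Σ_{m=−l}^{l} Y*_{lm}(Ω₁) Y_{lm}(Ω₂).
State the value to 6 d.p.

Summing Y*_{l m}(θ₁,φ₁)·Y_{l m}(θ₂,φ₂) over m ∈ [−2, 2]; prefactor 4π/(2·2+1) = 2.513274:
  m=-2: Y*=(0.066113, -0.065138)  Y=(-0.106612, -0.358809)  product (-0.030421, -0.016778)
  m=-1: Y*=(-0.305413, 0.125179)  Y=(-0.080027, 0.107264)  product (0.011014, -0.042777)
  m=+0: Y*=(0.403443, -0.000000)  Y=(-0.286091, 0.000000)  product (-0.115421, 0.000000)
  m=+1: Y*=(0.305413, 0.125179)  Y=(0.080027, 0.107264)  product (0.011014, 0.042777)
  m=+2: Y*=(0.066113, 0.065138)  Y=(-0.106612, 0.358809)  product (-0.030421, 0.016778)
Accumulated sum (-0.154234, 0.000000); after 4π/(2l+1) scaling, (-0.387633, 0.000000) ⇒ P_2 = -0.387633

-0.387633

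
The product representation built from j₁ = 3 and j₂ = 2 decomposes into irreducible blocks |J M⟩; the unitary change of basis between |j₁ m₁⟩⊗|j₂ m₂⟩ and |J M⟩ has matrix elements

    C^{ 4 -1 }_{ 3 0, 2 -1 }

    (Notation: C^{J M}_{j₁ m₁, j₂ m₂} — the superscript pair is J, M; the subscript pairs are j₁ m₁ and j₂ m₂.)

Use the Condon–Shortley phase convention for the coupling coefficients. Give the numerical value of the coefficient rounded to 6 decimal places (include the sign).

+0.462910

triangle: 1!×5!×3!/10! = 720/3628800
(j±m)!: 3!×3!×1!×3!×3!×5! = 155520
prefactor² = (2J+1)×Δ×N² = 1944/7
  k=0: +1/(0!×1!×3!×1!×2!×2!) = 1/24
  k=1: −1/(1!×0!×2!×0!×3!×3!) = -1/72
Σ = 1/36  ⇒  CG² = 1944/7×(1/36)² = 3/14
CG = +√(3/14) = +0.462910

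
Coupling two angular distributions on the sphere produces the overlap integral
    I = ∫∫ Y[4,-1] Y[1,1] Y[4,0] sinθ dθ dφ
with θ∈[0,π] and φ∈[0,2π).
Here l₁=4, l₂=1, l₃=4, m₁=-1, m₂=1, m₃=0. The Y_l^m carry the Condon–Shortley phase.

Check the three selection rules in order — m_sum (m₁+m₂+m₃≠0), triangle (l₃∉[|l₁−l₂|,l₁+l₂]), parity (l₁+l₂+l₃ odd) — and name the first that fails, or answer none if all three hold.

m₁+m₂+m₃ = -1 + 1 + 0 = 0  ✓
triangle: |4−1|=3 ≤ l₃=4 ≤ 4+1=5  ✓
parity: l₁+l₂+l₃ = 9 is odd  ✗

parity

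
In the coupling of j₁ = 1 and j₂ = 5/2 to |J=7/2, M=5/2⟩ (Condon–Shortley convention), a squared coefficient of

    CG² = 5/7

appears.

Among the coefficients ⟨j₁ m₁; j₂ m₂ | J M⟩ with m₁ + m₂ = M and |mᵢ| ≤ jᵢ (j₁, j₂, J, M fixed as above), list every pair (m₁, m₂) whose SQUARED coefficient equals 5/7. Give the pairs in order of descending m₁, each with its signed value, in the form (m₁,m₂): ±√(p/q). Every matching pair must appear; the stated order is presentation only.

(1,3/2): +√(5/7)

Admissible pairs with m₁+m₂ = M = 5/2: (0,5/2), (1,3/2)
  (m₁,m₂)=(1,3/2): CG² = 5/7, CG = +√(5/7)   ← matches the target
  (m₁,m₂)=(0,5/2): CG² = 2/7, CG = +√(2/7)
Pairs with CG² = 5/7: (1,3/2): +√(5/7)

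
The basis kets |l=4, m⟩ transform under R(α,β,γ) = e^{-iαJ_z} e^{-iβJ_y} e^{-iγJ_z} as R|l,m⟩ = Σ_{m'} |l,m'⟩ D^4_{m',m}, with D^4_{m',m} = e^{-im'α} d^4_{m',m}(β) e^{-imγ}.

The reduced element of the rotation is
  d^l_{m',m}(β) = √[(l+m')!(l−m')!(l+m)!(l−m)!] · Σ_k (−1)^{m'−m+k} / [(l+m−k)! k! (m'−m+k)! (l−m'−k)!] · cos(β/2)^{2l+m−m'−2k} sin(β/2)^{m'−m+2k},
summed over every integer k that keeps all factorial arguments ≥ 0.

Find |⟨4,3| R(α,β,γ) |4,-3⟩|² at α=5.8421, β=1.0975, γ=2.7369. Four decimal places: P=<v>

First d^4_{3,-3}(β=1.0975), then the phase factors e^{-i(3)α} and e^{-i(-3)γ}:
Half-angle: c=0.853177, s=0.521621. N=√(5040·1·1·5040)=5040.000000
k∈{0,1} keeps every argument non-negative
  k=0: (−1)^6·5040.0000/(720)·0.8532^2·0.5216^6 = +0.102638
  k=1: (−1)^7·5040.0000/(5040)·0.8532^0·0.5216^8 = -0.005481
d^4_{3,-3}(1.0975) = +0.102638 -0.005481 = +0.097157
|D^4_{3,-3}|² = |d^4_{3,-3}(β)|² = (+0.097157)² = 0.009440 (the z-rotation phases have unit modulus)

P=0.0094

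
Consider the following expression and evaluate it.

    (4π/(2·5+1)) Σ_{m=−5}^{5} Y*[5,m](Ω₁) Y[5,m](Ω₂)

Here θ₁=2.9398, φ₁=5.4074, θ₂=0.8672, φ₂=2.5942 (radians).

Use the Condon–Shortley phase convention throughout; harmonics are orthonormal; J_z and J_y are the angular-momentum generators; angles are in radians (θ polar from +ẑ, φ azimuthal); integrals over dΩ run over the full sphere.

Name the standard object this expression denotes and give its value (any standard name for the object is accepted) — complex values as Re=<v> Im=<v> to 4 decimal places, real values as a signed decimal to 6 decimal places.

This sum is the spherical-harmonic addition theorem: it equals the Legendre polynomial P_l(cos γ) of the angle γ between the two directions.
Term-by-term m-sum for l=5 (normalisation 4π/11 = 1.142397):
  m=-5: (-0.00005 + 0.00014j) × (0.10998 - 0.04710j) = 0.00000 + 0.00002j  (running Σ = 0.00000 + 0.00002j)
  m=-4: (0.00217 - 0.00082j) × (-0.18620 + 0.26150j) = -0.00019 + 0.00072j  (running Σ = -0.00019 + 0.00074j)
  m=-3: (-0.01852 - 0.01046j) × (0.03027 - 0.42332j) = -0.00499 + 0.00752j  (running Σ = -0.00518 + 0.00826j)
  m=-2: (0.02254 + 0.12332j) × (0.07470 + 0.14488j) = -0.01618 + 0.01248j  (running Σ = -0.02136 + 0.02074j)
  m=-1: (0.28402 - 0.34064j) × (0.24624 + 0.15009j) = 0.12106 - 0.04125j  (running Σ = 0.09970 - 0.02051j)
  m=0: (-0.67052 + 0.00000j) × (-0.24682 + 0.00000j) = 0.16550 + 0.00000j  (running Σ = 0.26520 - 0.02051j)
  m=1: (-0.28402 - 0.34064j) × (-0.24624 + 0.15009j) = 0.12106 + 0.04125j  (running Σ = 0.38626 + 0.02074j)
  m=2: (0.02254 - 0.12332j) × (0.07470 - 0.14488j) = -0.01618 - 0.01248j  (running Σ = 0.37008 + 0.00826j)
  m=3: (0.01852 - 0.01046j) × (-0.03027 - 0.42332j) = -0.00499 - 0.00752j  (running Σ = 0.36509 + 0.00074j)
  m=4: (0.00217 + 0.00082j) × (-0.18620 - 0.26150j) = -0.00019 - 0.00072j  (running Σ = 0.36490 + 0.00002j)
  m=5: (0.00005 + 0.00014j) × (-0.10998 - 0.04710j) = 0.00000 - 0.00002j  (running Σ = 0.36490 - 0.00000j)
Total Σ_m = 0.36490 - 0.00000j. Multiply by 1.142397: 0.41686 - 0.00000j. P_5(cos γ) = 0.416862

Legendre polynomial (addition theorem), +0.416862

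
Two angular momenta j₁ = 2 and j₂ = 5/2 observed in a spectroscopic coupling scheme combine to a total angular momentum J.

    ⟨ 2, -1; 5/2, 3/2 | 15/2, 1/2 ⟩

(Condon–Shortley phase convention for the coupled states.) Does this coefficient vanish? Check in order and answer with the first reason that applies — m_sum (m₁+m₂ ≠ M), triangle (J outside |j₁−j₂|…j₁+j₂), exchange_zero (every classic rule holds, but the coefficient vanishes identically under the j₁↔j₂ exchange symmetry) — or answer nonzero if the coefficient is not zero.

triangle

m-sum: m₁+m₂ = -1+3/2 = 1/2, M = 1/2  ✓
triangle: need |j₁−j₂| ≤ J ≤ j₁+j₂, i.e. J ∈ [1/2, 9/2]; J = 15/2 is outside ✗ ⇒ coefficient is 0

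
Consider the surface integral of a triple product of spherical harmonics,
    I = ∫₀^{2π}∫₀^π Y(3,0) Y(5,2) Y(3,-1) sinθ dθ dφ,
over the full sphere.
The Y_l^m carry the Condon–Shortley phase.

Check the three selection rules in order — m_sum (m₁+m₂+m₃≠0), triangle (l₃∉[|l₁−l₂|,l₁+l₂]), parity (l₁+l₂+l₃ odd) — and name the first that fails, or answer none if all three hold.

Σmᵢ = 1  ✗
l₃∈[|l₁−l₂|,l₁+l₂]=[2,8], have l₃=3
Σlᵢ = 11 ⇒ odd

m_sum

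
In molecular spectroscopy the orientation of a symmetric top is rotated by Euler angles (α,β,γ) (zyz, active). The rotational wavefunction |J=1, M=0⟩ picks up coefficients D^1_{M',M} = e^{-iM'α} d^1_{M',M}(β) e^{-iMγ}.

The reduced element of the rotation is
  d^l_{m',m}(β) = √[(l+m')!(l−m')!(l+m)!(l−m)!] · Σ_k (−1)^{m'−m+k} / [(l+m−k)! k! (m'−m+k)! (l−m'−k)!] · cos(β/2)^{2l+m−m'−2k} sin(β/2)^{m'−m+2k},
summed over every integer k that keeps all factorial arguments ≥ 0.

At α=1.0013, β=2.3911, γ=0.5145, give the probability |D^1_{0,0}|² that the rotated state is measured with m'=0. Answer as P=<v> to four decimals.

P=0.5349

Split into d^1_{0,0}(β=2.3911) × two z-phases.
With c≡cos(β/2)=0.366502 and s≡sin(β/2)=0.930417, N=[1·1·1·1]^{1/2}=1.000000
k: max(0,(0)−(0))=0 … min(1+(0),1−(0))=1
  k=0: (−1)^0·1.0000/(1)·0.3665^2·0.9304^0 = +0.134324
  k=1: (−1)^1·1.0000/(1)·0.3665^0·0.9304^2 = -0.865676
d^1_{0,0}(2.3911) = +0.134324 -0.865676 = -0.731353
|D^1_{0,0}|² = |d^1_{0,0}(β)|² = (-0.731353)² = 0.534877 (the z-rotation phases have unit modulus)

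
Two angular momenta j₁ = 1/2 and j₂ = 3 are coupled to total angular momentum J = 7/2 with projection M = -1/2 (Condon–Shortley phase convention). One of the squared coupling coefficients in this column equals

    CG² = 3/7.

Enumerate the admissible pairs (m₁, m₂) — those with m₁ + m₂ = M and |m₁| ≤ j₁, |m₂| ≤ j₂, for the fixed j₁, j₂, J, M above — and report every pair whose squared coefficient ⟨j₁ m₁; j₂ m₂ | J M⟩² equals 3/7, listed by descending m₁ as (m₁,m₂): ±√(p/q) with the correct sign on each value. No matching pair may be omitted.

(1/2,-1): +√(3/7)

Admissible pairs with m₁+m₂ = M = -1/2: (-1/2,0), (1/2,-1)
  (m₁,m₂)=(1/2,-1): CG² = 3/7, CG = +√(3/7)   ← matches the target
  (m₁,m₂)=(-1/2,0): CG² = 4/7, CG = +√(4/7)
Pairs with CG² = 3/7: (1/2,-1): +√(3/7)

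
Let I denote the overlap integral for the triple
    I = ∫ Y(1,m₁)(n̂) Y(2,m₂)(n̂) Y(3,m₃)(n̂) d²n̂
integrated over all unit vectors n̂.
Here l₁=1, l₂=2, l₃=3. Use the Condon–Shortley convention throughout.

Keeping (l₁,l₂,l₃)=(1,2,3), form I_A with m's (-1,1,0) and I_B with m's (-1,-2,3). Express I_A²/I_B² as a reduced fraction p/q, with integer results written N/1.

1/5

l's match ⇒ only the (l;m) 3-j factors differ between A and B.
A: triangle coeff Δ(1,2,3) = 1/105; Σ_t [0,0]: t=0:+1/12 = 1/12; (3j)²=1/35 [(1 2 3; -1 1 0)], sign=-1
B: triangle coeff Δ(1,2,3) = 1/105; Σ_t [0,0]: t=0:+1/48 = 1/48; (3j)²=1/7 [(1 2 3; -1 -2 3)], sign=+1
I_A²/I_B² = (1/35)/(1/7) = 1/5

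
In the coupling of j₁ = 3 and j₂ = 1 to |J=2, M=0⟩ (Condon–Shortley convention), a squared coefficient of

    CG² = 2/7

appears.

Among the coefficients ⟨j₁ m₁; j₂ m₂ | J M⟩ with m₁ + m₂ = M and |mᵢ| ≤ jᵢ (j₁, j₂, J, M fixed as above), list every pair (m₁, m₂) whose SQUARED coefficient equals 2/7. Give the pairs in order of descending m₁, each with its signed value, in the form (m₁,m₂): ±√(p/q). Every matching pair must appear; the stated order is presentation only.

Admissible pairs with m₁+m₂ = M = 0: (-1,1), (0,0), (1,-1)
  (m₁,m₂)=(1,-1): CG² = 2/7, CG = +√(2/7)   ← matches the target
  (m₁,m₂)=(0,0): CG² = 3/7, CG = −√(3/7)
  (m₁,m₂)=(-1,1): CG² = 2/7, CG = +√(2/7)   ← matches the target
Pairs with CG² = 2/7: (1,-1): +√(2/7); (-1,1): +√(2/7)

(1,-1): +√(2/7); (-1,1): +√(2/7)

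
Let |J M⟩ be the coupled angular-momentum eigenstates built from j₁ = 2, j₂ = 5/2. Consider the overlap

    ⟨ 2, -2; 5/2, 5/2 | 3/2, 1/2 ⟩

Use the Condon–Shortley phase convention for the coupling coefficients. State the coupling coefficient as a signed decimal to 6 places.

j₁+j₂−J=3  J+j₁−j₂=1  J−j₁+j₂=2  j₁+j₂+J+1=7
(j₁±m₁, j₂±m₂, J±M) = (0,4,5,0,2,1)
P² = 384/7
sum k=3..3:
  [3] −1/12 = -1/12
S = -1/12
C² = P²·S² = 8/21 ; C = -0.617213

-0.617213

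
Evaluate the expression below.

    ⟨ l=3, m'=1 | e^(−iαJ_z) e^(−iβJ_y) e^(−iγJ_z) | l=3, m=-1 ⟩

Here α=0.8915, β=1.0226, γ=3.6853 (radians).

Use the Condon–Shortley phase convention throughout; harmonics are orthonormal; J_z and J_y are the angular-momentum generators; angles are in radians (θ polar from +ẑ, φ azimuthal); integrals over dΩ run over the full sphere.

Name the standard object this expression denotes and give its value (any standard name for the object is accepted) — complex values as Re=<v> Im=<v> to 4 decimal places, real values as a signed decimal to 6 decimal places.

Wigner D-matrix element, Re=-0.4662 Im=0.1690

This is a Wigner D-matrix element — the rotation-matrix element ⟨l m'| R(α,β,γ) |l m⟩ in the angular-momentum basis.
D^3_{1,-1}(0.8915,1.0226,3.6853) = e^{-i·1·0.8915}·d^3_{1,-1}(1.0226)·e^{-i·-1·3.6853}. Compute d first:
c=cos(1.022600/2)=0.872109, s=sin(1.022600/2)=0.489311; N=√[24·2·2·24]=48.000000
Admissible k: 0..2 (factorial args all ≥0)
  k=0: (−1)^2·48.0000/(8)·0.8721^4·0.4893^2 = +0.831008
  k=1: (−1)^3·48.0000/(6)·0.8721^2·0.4893^4 = -0.348797
  k=2: (−1)^4·48.0000/(48)·0.8721^0·0.4893^6 = +0.013725
d^3_{1,-1}(1.0226) = +0.831008 -0.348797 +0.013725 = +0.495936
D = (+0.628246-0.778015i)·(+0.495936)·(-0.855797-0.517312i) = -0.466243+0.169027i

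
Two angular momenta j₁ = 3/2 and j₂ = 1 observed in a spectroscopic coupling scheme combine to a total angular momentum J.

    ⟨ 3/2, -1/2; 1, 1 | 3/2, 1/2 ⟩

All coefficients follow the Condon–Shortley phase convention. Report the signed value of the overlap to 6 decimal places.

j₁+j₂−J=1  J+j₁−j₂=2  J−j₁+j₂=1  j₁+j₂+J+1=5
(j₁±m₁, j₂±m₂, J±M) = (1,2,2,0,2,1)
P² = 8/15
sum k=1..1:
  [1] −1/1 = -1
S = -1
C² = P²·S² = 8/15 ; C = -0.730297

−√(8/15) ≈ -0.730297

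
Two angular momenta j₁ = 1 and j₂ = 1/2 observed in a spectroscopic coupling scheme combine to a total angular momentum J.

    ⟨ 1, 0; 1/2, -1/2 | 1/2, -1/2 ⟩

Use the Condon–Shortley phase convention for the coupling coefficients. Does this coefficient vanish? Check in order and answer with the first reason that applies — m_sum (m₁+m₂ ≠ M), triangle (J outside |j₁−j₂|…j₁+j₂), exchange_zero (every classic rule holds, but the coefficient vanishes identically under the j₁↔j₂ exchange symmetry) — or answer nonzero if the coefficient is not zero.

m-sum: m₁+m₂ = 0+(-1/2) = -1/2, M = -1/2  ✓
triangle: |j₁−j₂| = 1/2 ≤ J = 1/2 ≤ j₁+j₂ = 3/2  ✓
exchange: j₁≠j₂ or m₁≠m₂ — the exchange symmetry imposes no constraint here
value check: CG = +√(1/3) = +0.577350 ≠ 0

nonzero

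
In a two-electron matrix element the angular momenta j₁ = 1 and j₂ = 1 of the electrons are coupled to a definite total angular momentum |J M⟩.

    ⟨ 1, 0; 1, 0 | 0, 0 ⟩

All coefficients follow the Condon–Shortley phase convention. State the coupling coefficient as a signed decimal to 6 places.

-0.577350  (= −√(1/3))

√[1·2!0!0!/3! · 1!1!1!1!0!0!] = √(1/3)
  +(−1)^1/∏(1,1,0,0,0,0)! = -1  (running -1)
⟨..|..⟩ = √(1/3)·(-1) = -0.577350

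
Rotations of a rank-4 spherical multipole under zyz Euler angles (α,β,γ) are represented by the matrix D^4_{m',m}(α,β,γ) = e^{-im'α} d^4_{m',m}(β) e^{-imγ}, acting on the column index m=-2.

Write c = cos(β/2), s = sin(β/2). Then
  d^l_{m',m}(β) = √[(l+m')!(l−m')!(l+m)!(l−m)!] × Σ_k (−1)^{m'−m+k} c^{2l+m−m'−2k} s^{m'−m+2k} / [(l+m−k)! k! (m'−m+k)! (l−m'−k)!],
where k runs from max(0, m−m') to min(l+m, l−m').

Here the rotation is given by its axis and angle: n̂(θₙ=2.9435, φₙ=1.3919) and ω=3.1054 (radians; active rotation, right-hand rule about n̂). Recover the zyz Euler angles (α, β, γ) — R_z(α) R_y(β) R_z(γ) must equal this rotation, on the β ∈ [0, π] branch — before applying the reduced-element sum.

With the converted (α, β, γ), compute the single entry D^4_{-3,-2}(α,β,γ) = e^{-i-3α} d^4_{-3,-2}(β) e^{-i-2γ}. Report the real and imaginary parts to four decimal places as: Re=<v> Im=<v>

Axis–angle → zyz. n̂ = (sinθₙcosφₙ, sinθₙsinφₙ, cosθₙ) = (+0.035019, +0.193659, -0.980444), ω = 3.1054.
R = I cosω + sinω [n̂]ₓ + (1−cosω) n̂n̂ᵀ gives
  R = [-0.996893, +0.049036, -0.061639; -0.021918, -0.924362, -0.380886; -0.075654, -0.378352, +0.922565]
β = atan2(√(R₁₃²+R₂₃²), R₃₃) = 0.396120; α = atan2(R₂₃, R₁₃) mod 2π = 4.551950; γ = atan2(R₃₂, −R₃₁) mod 2π = 4.909743
First d^4_{-3,-2}(β=0.3961), then the phase factors e^{-i(-3)α} and e^{-i(-2)γ}:
Half-angle: c=0.980450, s=0.196767. N=√(1·5040·2·720)=2693.993318
Admissible k: 1..2 (factorial args all ≥0)
  k=1: (−1)^0·2693.9933/(720)·0.9805^7·0.1968^1 = +0.641204
  k=2: (−1)^1·2693.9933/(240)·0.9805^5·0.1968^3 = -0.077477
d^4_{-3,-2}(0.3961) = +0.641204 -0.077477 = +0.563727
Phases: e^{-i·(-3)·4.5519}=+0.462947+0.886386i, e^{-i·(-2)·4.9097}=-0.923109-0.384538i ⇒ D=-0.048764-0.561614i

Re=-0.0488 Im=-0.5616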